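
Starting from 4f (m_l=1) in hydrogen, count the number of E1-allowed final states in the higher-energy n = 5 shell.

6

E1 requires Δl = ±1, so l_f ∈ {2, 4}; with 0 ≤ l_f ≤ n_f−1 = 4, the allowed l_f values are {2, 4}.
For l_f = 2: m_f ∈ {m_i−1, m_i, m_i+1} ∩ [−2, 2] = {0, 1, 2} → 3 states.
For l_f = 4: m_f ∈ {m_i−1, m_i, m_i+1} ∩ [−4, 4] = {0, 1, 2} → 3 states.
Total: 6.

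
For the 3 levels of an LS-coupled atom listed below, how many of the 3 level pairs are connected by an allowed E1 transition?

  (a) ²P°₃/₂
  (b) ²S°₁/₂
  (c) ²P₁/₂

2

(a)–(b): forbidden (parity).
(a)–(c): allowed.
(b)–(c): allowed.
Allowed pairs: 2 of 3.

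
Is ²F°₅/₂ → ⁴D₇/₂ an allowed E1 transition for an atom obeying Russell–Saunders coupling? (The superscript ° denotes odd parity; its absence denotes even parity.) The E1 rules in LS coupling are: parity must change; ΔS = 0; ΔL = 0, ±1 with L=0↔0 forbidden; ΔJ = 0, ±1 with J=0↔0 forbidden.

Reading off the term symbols: S 1/2→3/2, L 3→2, J 5/2→7/2, parity odd→even.
Parity must change: odd → even — satisfied.
ΔS = 0: S: 1/2 → 3/2 — violated.
ΔL = 0, ±1 (not L=0↔0): L: 3 → 2, ΔL = -1 — satisfied.
ΔJ = 0, ±1 (not J=0↔0): J: 5/2 → 7/2, ΔJ = +1 — satisfied.
Rule(s) violated: ΔS.

forbidden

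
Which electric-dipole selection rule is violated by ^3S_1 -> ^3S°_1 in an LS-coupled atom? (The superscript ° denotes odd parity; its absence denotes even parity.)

the L=0 ↔ L=0 exclusion

Initial level: S=1, L=0, J=1, parity even. Final level: S=1, L=0, J=1, parity odd.
ΔJ = 0, ±1 (not J=0↔0): J: 1 → 1, ΔJ = +0 — satisfied.
ΔL = 0, ±1 (not L=0↔0): L: 0 → 0, ΔL = +0 — violated.
Parity must change: even → odd — satisfied.
ΔS = 0: S: 1 → 1 — satisfied.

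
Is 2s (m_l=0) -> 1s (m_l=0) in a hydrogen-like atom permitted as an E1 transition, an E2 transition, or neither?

neither

Δl = 0 − 0 = +0; l_i + l_f = 0.
Δm_l = +0.
E1 (Δl = ±1, |Δm_l| ≤ 1): not satisfied.
E2 (Δl = 0,±2, l_i+l_f ≥ 2, |Δm_l| ≤ 2): not satisfied.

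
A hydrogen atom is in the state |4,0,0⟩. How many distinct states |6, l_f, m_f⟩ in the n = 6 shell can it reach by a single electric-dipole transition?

3

E1 requires Δl = ±1, so l_f ∈ {-1, 1}; with 0 ≤ l_f ≤ n_f−1 = 5, the allowed l_f values are {1}.
For l_f = 1: m_f ∈ {m_i−1, m_i, m_i+1} ∩ [−1, 1] = {-1, 0, 1} → 3 states.
Total: 3.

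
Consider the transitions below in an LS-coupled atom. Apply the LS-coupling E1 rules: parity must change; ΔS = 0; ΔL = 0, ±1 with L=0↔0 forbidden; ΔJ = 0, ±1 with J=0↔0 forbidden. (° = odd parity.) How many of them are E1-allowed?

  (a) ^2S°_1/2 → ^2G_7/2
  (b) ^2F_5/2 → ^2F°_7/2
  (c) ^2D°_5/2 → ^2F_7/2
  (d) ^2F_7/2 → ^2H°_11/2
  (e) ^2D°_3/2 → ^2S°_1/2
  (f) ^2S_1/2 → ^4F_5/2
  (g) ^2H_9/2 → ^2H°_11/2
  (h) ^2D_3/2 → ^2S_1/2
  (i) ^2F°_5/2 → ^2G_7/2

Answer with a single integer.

(a) forbidden (ΔL, ΔJ fail)
(b) allowed
(c) allowed
(d) forbidden (ΔL, ΔJ fail)
(e) forbidden (parity, ΔL fail)
(f) forbidden (parity, ΔS, ΔL, ΔJ fail)
(g) allowed
(h) forbidden (parity, ΔL fail)
(i) allowed
Total allowed: 4 of 9.

4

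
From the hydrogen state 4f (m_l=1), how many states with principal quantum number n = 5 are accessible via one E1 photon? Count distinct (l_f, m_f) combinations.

E1 requires Δl = ±1, so l_f ∈ {2, 4}; with 0 ≤ l_f ≤ n_f−1 = 4, the allowed l_f values are {2, 4}.
For l_f = 2: m_f ∈ {m_i−1, m_i, m_i+1} ∩ [−2, 2] = {0, 1, 2} → 3 states.
For l_f = 4: m_f ∈ {m_i−1, m_i, m_i+1} ∩ [−4, 4] = {0, 1, 2} → 3 states.
Total: 6.

6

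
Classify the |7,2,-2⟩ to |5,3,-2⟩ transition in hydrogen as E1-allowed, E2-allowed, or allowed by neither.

Δl = 3 − 2 = +1; l_i + l_f = 5.
Δm_l = +0.
E1 (Δl = ±1, |Δm_l| ≤ 1): satisfied.
E2 (Δl = 0,±2, l_i+l_f ≥ 2, |Δm_l| ≤ 2): not satisfied.

E1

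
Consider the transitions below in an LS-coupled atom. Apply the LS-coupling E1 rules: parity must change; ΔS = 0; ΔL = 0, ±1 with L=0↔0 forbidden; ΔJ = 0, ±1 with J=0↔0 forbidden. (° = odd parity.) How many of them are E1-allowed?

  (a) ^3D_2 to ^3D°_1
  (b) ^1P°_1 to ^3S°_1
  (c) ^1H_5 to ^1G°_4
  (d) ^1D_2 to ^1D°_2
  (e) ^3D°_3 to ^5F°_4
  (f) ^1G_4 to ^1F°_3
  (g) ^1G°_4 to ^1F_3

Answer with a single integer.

(a) allowed
(b) forbidden (parity, ΔS fail)
(c) allowed
(d) allowed
(e) forbidden (parity, ΔS fail)
(f) allowed
(g) allowed
Total allowed: 5 of 7.

5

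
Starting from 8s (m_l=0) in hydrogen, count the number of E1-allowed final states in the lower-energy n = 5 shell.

3

E1 requires Δl = ±1, so l_f ∈ {-1, 1}; with 0 ≤ l_f ≤ n_f−1 = 4, the allowed l_f values are {1}.
For l_f = 1: m_f ∈ {m_i−1, m_i, m_i+1} ∩ [−1, 1] = {-1, 0, 1} → 3 states.
Total: 3.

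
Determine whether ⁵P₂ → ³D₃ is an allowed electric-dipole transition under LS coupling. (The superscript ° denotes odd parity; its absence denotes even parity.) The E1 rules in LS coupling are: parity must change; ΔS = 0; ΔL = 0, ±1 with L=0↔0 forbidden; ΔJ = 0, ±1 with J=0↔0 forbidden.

forbidden

Initial level: S=2, L=1, J=2, parity even. Final level: S=1, L=2, J=3, parity even.
Parity must change: even → even — fails.
ΔS = 0: S: 2 → 1 — fails.
ΔL = 0, ±1 (not L=0↔0): L: 1 → 2, ΔL = +1 — passes.
ΔJ = 0, ±1 (not J=0↔0): J: 2 → 3, ΔJ = +1 — passes.
Rule(s) violated: parity, ΔS.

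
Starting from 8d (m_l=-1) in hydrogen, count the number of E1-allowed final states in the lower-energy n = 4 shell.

5

E1 requires Δl = ±1, so l_f ∈ {1, 3}; with 0 ≤ l_f ≤ n_f−1 = 3, the allowed l_f values are {1, 3}.
For l_f = 1: m_f ∈ {m_i−1, m_i, m_i+1} ∩ [−1, 1] = {-1, 0} → 2 states.
For l_f = 3: m_f ∈ {m_i−1, m_i, m_i+1} ∩ [−3, 3] = {-2, -1, 0} → 3 states.
Total: 5.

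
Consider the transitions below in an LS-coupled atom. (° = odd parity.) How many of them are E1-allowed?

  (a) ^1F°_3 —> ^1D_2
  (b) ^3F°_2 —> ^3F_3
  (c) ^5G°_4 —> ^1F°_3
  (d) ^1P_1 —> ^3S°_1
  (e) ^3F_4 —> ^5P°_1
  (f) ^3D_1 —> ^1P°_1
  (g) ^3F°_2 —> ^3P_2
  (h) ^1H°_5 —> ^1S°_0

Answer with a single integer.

(a) allowed
(b) allowed
(c) forbidden (parity, ΔS fail)
(d) forbidden (ΔS fails)
(e) forbidden (ΔS, ΔL, ΔJ fail)
(f) forbidden (ΔS fails)
(g) forbidden (ΔL fails)
(h) forbidden (parity, ΔL, ΔJ fail)
Total allowed: 2 of 8.

2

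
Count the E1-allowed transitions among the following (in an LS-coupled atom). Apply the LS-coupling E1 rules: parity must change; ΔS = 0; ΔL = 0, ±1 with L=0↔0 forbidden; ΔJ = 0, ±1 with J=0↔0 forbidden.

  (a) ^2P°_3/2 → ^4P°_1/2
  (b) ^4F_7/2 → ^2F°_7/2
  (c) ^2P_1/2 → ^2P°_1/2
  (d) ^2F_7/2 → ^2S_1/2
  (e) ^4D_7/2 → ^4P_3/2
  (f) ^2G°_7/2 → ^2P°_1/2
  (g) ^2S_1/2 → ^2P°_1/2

2

(a) forbidden (parity, ΔS fail)
(b) forbidden (ΔS fails)
(c) allowed
(d) forbidden (parity, ΔL, ΔJ fail)
(e) forbidden (parity, ΔJ fail)
(f) forbidden (parity, ΔL, ΔJ fail)
(g) allowed
Total allowed: 2 of 7.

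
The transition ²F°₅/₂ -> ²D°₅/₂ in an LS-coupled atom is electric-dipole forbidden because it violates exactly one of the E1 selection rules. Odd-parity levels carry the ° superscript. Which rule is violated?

ΔS = 0: S: 1/2 → 1/2 — satisfied.
ΔL = 0, ±1 (not L=0↔0): L: 3 → 2, ΔL = -1 — satisfied.
ΔJ = 0, ±1 (not J=0↔0): J: 5/2 → 5/2, ΔJ = +0 — satisfied.
Parity must change: odd → odd — violated.

parity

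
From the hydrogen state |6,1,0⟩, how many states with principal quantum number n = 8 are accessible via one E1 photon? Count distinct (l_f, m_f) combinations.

4

E1 requires Δl = ±1, so l_f ∈ {0, 2}; with 0 ≤ l_f ≤ n_f−1 = 7, the allowed l_f values are {0, 2}.
For l_f = 0: m_f ∈ {m_i−1, m_i, m_i+1} ∩ [−0, 0] = {0} → 1 state.
For l_f = 2: m_f ∈ {m_i−1, m_i, m_i+1} ∩ [−2, 2] = {-1, 0, 1} → 3 states.
Total: 4.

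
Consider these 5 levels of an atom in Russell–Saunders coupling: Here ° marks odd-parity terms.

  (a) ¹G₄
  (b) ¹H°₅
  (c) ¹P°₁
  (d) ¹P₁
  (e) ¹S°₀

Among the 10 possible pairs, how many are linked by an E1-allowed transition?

3

(a)–(b): allowed.
(a)–(c): forbidden (ΔL, ΔJ).
(a)–(d): forbidden (parity, ΔL, ΔJ).
(a)–(e): forbidden (ΔL, ΔJ).
(b)–(c): forbidden (parity, ΔL, ΔJ).
(b)–(d): forbidden (ΔL, ΔJ).
(b)–(e): forbidden (parity, ΔL, ΔJ).
(c)–(d): allowed.
(c)–(e): forbidden (parity).
(d)–(e): allowed.
Allowed pairs: 3 of 10.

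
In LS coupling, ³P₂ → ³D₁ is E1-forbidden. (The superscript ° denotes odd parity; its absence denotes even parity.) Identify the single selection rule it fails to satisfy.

parity

Initial level: S=1, L=1, J=2, parity even. Final level: S=1, L=2, J=1, parity even.
Parity must change: even → even — violated.
ΔS = 0: S: 1 → 1 — satisfied.
ΔL = 0, ±1 (not L=0↔0): L: 1 → 2, ΔL = +1 — satisfied.
ΔJ = 0, ±1 (not J=0↔0): J: 2 → 1, ΔJ = -1 — satisfied.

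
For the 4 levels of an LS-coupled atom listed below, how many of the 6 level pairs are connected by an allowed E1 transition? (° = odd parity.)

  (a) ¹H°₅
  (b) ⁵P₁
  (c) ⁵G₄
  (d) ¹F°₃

(a)–(b): forbidden (ΔS, ΔL, ΔJ).
(a)–(c): forbidden (ΔS).
(a)–(d): forbidden (parity, ΔL, ΔJ).
(b)–(c): forbidden (parity, ΔL, ΔJ).
(b)–(d): forbidden (ΔS, ΔL, ΔJ).
(c)–(d): forbidden (ΔS).
Allowed pairs: 0 of 6.

0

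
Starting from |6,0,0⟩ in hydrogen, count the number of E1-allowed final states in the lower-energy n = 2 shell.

E1 requires Δl = ±1, so l_f ∈ {-1, 1}; with 0 ≤ l_f ≤ n_f−1 = 1, the allowed l_f values are {1}.
For l_f = 1: m_f ∈ {m_i−1, m_i, m_i+1} ∩ [−1, 1] = {-1, 0, 1} → 3 states.
Total: 3.

3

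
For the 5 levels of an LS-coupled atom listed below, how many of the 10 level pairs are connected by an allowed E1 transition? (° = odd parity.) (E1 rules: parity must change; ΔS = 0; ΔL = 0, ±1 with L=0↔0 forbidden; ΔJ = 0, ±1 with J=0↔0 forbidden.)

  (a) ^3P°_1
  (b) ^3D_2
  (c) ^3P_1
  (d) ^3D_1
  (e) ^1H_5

(a)–(b): allowed.
(a)–(c): allowed.
(a)–(d): allowed.
(a)–(e): forbidden (ΔS, ΔL, ΔJ).
(b)–(c): forbidden (parity).
(b)–(d): forbidden (parity).
(b)–(e): forbidden (parity, ΔS, ΔL, ΔJ).
(c)–(d): forbidden (parity).
(c)–(e): forbidden (parity, ΔS, ΔL, ΔJ).
(d)–(e): forbidden (parity, ΔS, ΔL, ΔJ).
Allowed pairs: 3 of 10.

3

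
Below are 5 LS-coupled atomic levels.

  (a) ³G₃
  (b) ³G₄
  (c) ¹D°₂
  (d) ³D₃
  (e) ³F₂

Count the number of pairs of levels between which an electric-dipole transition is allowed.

0

(a)–(b): forbidden (parity).
(a)–(c): forbidden (ΔS, ΔL).
(a)–(d): forbidden (parity, ΔL).
(a)–(e): forbidden (parity).
(b)–(c): forbidden (ΔS, ΔL, ΔJ).
(b)–(d): forbidden (parity, ΔL).
(b)–(e): forbidden (parity, ΔJ).
(c)–(d): forbidden (ΔS).
(c)–(e): forbidden (ΔS).
(d)–(e): forbidden (parity).
Allowed pairs: 0 of 10.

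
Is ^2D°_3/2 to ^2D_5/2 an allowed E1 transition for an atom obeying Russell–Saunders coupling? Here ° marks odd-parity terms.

allowed

Initial level: S=1/2, L=2, J=3/2, parity odd. Final level: S=1/2, L=2, J=5/2, parity even.
Parity must change: odd → even — ✓.
ΔS = 0: S: 1/2 → 1/2 — ✓.
ΔL = 0, ±1 (not L=0↔0): L: 2 → 2, ΔL = +0 — ✓.
ΔJ = 0, ±1 (not J=0↔0): J: 3/2 → 5/2, ΔJ = +1 — ✓.
All four E1 rules are satisfied.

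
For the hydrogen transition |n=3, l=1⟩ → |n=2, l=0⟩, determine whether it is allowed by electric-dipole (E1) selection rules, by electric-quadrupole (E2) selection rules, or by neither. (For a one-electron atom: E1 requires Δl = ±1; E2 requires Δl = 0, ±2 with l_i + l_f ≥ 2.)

Δl = 0 − 1 = -1; l_i + l_f = 1.
E1 (Δl = ±1): satisfied.
E2 (Δl = 0,±2, l_i+l_f ≥ 2): not satisfied.

E1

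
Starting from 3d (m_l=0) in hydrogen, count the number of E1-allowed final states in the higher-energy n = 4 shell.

E1 requires Δl = ±1, so l_f ∈ {1, 3}; with 0 ≤ l_f ≤ n_f−1 = 3, the allowed l_f values are {1, 3}.
For l_f = 1: m_f ∈ {m_i−1, m_i, m_i+1} ∩ [−1, 1] = {-1, 0, 1} → 3 states.
For l_f = 3: m_f ∈ {m_i−1, m_i, m_i+1} ∩ [−3, 3] = {-1, 0, 1} → 3 states.
Total: 6.

6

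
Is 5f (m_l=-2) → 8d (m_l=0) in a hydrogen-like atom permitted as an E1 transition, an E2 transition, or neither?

Δl = 2 − 3 = -1; l_i + l_f = 5.
Δm_l = +2.
E1 (Δl = ±1, |Δm_l| ≤ 1): not satisfied.
E2 (Δl = 0,±2, l_i+l_f ≥ 2, |Δm_l| ≤ 2): not satisfied.

neither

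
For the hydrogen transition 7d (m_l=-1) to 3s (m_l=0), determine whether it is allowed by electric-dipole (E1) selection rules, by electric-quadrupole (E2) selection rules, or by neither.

Δl = 0 − 2 = -2; l_i + l_f = 2.
Δm_l = +1.
E1 (Δl = ±1, |Δm_l| ≤ 1): not satisfied.
E2 (Δl = 0,±2, l_i+l_f ≥ 2, |Δm_l| ≤ 2): satisfied.

E2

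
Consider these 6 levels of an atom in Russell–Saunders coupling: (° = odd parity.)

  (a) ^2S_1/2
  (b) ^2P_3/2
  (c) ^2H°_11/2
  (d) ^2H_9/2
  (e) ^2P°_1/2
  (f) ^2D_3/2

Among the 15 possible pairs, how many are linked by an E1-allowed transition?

4

(a)–(b): forbidden (parity).
(a)–(c): forbidden (ΔL, ΔJ).
(a)–(d): forbidden (parity, ΔL, ΔJ).
(a)–(e): allowed.
(a)–(f): forbidden (parity, ΔL).
(b)–(c): forbidden (ΔL, ΔJ).
(b)–(d): forbidden (parity, ΔL, ΔJ).
(b)–(e): allowed.
(b)–(f): forbidden (parity).
(c)–(d): allowed.
(c)–(e): forbidden (parity, ΔL, ΔJ).
(c)–(f): forbidden (ΔL, ΔJ).
(d)–(e): forbidden (ΔL, ΔJ).
(d)–(f): forbidden (parity, ΔL, ΔJ).
(e)–(f): allowed.
Allowed pairs: 4 of 15.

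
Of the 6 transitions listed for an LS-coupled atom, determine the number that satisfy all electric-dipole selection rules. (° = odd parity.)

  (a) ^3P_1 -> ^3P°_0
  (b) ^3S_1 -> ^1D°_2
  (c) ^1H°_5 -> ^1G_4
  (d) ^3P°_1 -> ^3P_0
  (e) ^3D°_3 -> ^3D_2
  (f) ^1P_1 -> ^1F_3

4

(a) allowed
(b) forbidden (ΔS, ΔL fail)
(c) allowed
(d) allowed
(e) allowed
(f) forbidden (parity, ΔL, ΔJ fail)
Total allowed: 4 of 6.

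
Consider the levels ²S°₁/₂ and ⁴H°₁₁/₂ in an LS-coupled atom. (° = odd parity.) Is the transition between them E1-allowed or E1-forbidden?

Parity must change: odd → odd — ✗.
ΔS = 0: S: 1/2 → 3/2 — ✗.
ΔL = 0, ±1 (not L=0↔0): L: 0 → 5, ΔL = +5 — ✗.
ΔJ = 0, ±1 (not J=0↔0): J: 1/2 → 11/2, ΔJ = +5 — ✗.
Rule(s) violated: parity, ΔS, ΔL, ΔJ.

forbidden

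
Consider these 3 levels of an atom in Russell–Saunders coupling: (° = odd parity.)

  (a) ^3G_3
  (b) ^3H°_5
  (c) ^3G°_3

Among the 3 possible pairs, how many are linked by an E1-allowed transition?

1

(a)–(b): forbidden (ΔJ).
(a)–(c): allowed.
(b)–(c): forbidden (parity, ΔJ).
Allowed pairs: 1 of 3.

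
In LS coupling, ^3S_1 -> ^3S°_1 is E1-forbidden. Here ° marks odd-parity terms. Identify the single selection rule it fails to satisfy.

Parity must change: even → odd — satisfied.
ΔS = 0: S: 1 → 1 — satisfied.
ΔL = 0, ±1 (not L=0↔0): L: 0 → 0, ΔL = +0 — violated.
ΔJ = 0, ±1 (not J=0↔0): J: 1 → 1, ΔJ = +0 — satisfied.

the L=0 ↔ L=0 exclusion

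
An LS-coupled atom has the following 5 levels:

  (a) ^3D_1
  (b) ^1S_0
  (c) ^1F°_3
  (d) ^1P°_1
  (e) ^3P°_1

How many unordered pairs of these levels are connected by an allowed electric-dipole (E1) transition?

(a)–(b): forbidden (parity, ΔS, ΔL).
(a)–(c): forbidden (ΔS, ΔJ).
(a)–(d): forbidden (ΔS).
(a)–(e): allowed.
(b)–(c): forbidden (ΔL, ΔJ).
(b)–(d): allowed.
(b)–(e): forbidden (ΔS).
(c)–(d): forbidden (parity, ΔL, ΔJ).
(c)–(e): forbidden (parity, ΔS, ΔL, ΔJ).
(d)–(e): forbidden (parity, ΔS).
Allowed pairs: 2 of 10.

2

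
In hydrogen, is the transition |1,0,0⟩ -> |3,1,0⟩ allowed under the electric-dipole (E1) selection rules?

allowed

l: 0 → 1 (Δl = +1). Δl = ±1 satisfied.
Δm_l = 0 − (0) = +0. E1 requires Δm_l = 0, ±1: satisfied.
All E1 selection rules are satisfied.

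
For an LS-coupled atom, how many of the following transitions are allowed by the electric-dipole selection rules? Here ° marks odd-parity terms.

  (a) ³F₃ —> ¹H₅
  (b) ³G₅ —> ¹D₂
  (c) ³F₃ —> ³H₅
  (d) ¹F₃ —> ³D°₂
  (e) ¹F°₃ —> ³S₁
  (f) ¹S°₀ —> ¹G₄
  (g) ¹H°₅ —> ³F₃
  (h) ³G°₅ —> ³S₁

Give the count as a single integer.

(a) forbidden (parity, ΔS, ΔL, ΔJ fail)
(b) forbidden (parity, ΔS, ΔL, ΔJ fail)
(c) forbidden (parity, ΔL, ΔJ fail)
(d) forbidden (ΔS fails)
(e) forbidden (ΔS, ΔL, ΔJ fail)
(f) forbidden (ΔL, ΔJ fail)
(g) forbidden (ΔS, ΔL, ΔJ fail)
(h) forbidden (ΔL, ΔJ fail)
Total allowed: 0 of 8.

0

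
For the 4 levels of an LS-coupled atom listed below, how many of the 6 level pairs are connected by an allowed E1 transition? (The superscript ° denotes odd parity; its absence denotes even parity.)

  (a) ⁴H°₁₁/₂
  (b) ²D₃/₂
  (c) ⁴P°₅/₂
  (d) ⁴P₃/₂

(a)–(b): forbidden (ΔS, ΔL, ΔJ).
(a)–(c): forbidden (parity, ΔL, ΔJ).
(a)–(d): forbidden (ΔL, ΔJ).
(b)–(c): forbidden (ΔS).
(b)–(d): forbidden (parity, ΔS).
(c)–(d): allowed.
Allowed pairs: 1 of 6.

1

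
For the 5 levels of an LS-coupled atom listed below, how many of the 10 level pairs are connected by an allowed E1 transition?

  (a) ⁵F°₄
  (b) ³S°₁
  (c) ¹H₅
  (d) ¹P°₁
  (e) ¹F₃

0

(a)–(b): forbidden (parity, ΔS, ΔL, ΔJ).
(a)–(c): forbidden (ΔS, ΔL).
(a)–(d): forbidden (parity, ΔS, ΔL, ΔJ).
(a)–(e): forbidden (ΔS).
(b)–(c): forbidden (ΔS, ΔL, ΔJ).
(b)–(d): forbidden (parity, ΔS).
(b)–(e): forbidden (ΔS, ΔL, ΔJ).
(c)–(d): forbidden (ΔL, ΔJ).
(c)–(e): forbidden (parity, ΔL, ΔJ).
(d)–(e): forbidden (ΔL, ΔJ).
Allowed pairs: 0 of 10.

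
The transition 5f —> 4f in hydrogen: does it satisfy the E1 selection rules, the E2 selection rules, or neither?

Δl = 3 − 3 = +0; l_i + l_f = 6.
E1 (Δl = ±1): not satisfied.
E2 (Δl = 0,±2, l_i+l_f ≥ 2): satisfied.

E2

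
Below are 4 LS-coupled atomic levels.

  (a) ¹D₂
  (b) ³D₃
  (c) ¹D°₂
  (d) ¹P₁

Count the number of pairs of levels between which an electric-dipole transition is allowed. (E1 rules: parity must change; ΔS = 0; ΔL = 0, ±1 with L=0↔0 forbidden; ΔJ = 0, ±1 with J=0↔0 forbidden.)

2

(a)–(b): forbidden (parity, ΔS).
(a)–(c): allowed.
(a)–(d): forbidden (parity).
(b)–(c): forbidden (ΔS).
(b)–(d): forbidden (parity, ΔS, ΔJ).
(c)–(d): allowed.
Allowed pairs: 2 of 6.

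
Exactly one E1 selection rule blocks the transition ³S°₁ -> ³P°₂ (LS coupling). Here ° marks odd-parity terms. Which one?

parity

Parity must change: odd → odd — fails.
ΔS = 0: S: 1 → 1 — ok.
ΔL = 0, ±1 (not L=0↔0): L: 0 → 1, ΔL = +1 — ok.
ΔJ = 0, ±1 (not J=0↔0): J: 1 → 2, ΔJ = +1 — ok.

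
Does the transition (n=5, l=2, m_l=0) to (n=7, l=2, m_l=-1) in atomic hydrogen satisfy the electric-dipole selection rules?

forbidden

l: 2 → 2 (Δl = +0). Δl = ±1 fails.
m_l: 0 → -1 (Δm_l = -1). |Δm_l| ≤ 1 ok.
The transition is electric-dipole forbidden.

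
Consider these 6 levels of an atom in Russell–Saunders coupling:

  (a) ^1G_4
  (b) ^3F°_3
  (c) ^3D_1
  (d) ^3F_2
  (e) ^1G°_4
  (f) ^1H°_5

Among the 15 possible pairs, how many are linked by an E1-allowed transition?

3

(a)–(b): forbidden (ΔS).
(a)–(c): forbidden (parity, ΔS, ΔL, ΔJ).
(a)–(d): forbidden (parity, ΔS, ΔJ).
(a)–(e): allowed.
(a)–(f): allowed.
(b)–(c): forbidden (ΔJ).
(b)–(d): allowed.
(b)–(e): forbidden (parity, ΔS).
(b)–(f): forbidden (parity, ΔS, ΔL, ΔJ).
(c)–(d): forbidden (parity).
(c)–(e): forbidden (ΔS, ΔL, ΔJ).
(c)–(f): forbidden (ΔS, ΔL, ΔJ).
(d)–(e): forbidden (ΔS, ΔJ).
(d)–(f): forbidden (ΔS, ΔL, ΔJ).
(e)–(f): forbidden (parity).
Allowed pairs: 3 of 15.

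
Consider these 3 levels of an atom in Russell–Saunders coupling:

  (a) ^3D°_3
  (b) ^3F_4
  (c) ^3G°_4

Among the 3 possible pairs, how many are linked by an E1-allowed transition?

(a)–(b): allowed.
(a)–(c): forbidden (parity, ΔL).
(b)–(c): allowed.
Allowed pairs: 2 of 3.

2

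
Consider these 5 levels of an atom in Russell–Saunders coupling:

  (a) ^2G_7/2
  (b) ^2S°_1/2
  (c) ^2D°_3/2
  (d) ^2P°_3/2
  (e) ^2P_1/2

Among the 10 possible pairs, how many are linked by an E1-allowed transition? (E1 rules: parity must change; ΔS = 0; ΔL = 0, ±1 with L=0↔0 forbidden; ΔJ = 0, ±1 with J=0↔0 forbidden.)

3

(a)–(b): forbidden (ΔL, ΔJ).
(a)–(c): forbidden (ΔL, ΔJ).
(a)–(d): forbidden (ΔL, ΔJ).
(a)–(e): forbidden (parity, ΔL, ΔJ).
(b)–(c): forbidden (parity, ΔL).
(b)–(d): forbidden (parity).
(b)–(e): allowed.
(c)–(d): forbidden (parity).
(c)–(e): allowed.
(d)–(e): allowed.
Allowed pairs: 3 of 10.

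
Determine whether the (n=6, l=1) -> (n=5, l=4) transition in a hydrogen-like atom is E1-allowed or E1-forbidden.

forbidden

Δl = 4 − 1 = +3; the E1 rule Δl = ±1 is fails.
The transition is electric-dipole forbidden.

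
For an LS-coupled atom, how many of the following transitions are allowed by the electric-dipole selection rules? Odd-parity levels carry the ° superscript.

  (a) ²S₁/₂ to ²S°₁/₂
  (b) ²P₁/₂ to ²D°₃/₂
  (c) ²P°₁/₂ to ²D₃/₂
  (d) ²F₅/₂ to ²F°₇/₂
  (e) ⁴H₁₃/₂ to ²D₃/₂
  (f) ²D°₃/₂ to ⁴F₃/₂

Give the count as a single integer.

(a) forbidden (ΔL fails)
(b) allowed
(c) allowed
(d) allowed
(e) forbidden (parity, ΔS, ΔL, ΔJ fail)
(f) forbidden (ΔS fails)
Total allowed: 3 of 6.

3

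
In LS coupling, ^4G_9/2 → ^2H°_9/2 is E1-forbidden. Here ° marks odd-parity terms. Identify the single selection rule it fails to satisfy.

Initial level: S=3/2, L=4, J=9/2, parity even. Final level: S=1/2, L=5, J=9/2, parity odd.
ΔS = 0: S: 3/2 → 1/2 — ✗.
ΔJ = 0, ±1 (not J=0↔0): J: 9/2 → 9/2, ΔJ = +0 — ✓.
Parity must change: even → odd — ✓.
ΔL = 0, ±1 (not L=0↔0): L: 4 → 5, ΔL = +1 — ✓.

the ΔS = 0 rule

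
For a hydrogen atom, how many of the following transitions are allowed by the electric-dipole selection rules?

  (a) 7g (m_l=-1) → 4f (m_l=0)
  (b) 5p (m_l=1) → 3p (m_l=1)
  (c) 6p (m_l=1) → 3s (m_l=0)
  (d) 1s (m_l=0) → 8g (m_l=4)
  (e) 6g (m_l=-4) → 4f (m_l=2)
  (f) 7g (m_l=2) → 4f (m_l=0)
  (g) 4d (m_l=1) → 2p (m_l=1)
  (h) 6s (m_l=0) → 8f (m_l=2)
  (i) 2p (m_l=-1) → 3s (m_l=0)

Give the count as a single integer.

(a) allowed
(b) forbidden — Δl = +0 (E1 requires Δl = ±1)
(c) allowed
(d) forbidden — Δl = +4 (E1 requires Δl = ±1); Δm_l = +4 (E1 requires Δm_l = 0, ±1)
(e) forbidden — Δm_l = +6 (E1 requires Δm_l = 0, ±1)
(f) forbidden — Δm_l = -2 (E1 requires Δm_l = 0, ±1)
(g) allowed
(h) forbidden — Δl = +3 (E1 requires Δl = ±1); Δm_l = +2 (E1 requires Δm_l = 0, ±1)
(i) allowed
Total allowed: 4 of 9.

4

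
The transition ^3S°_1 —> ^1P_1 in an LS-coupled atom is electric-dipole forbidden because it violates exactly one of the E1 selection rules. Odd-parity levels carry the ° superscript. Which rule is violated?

the ΔS = 0 rule

Initial level: S=1, L=0, J=1, parity odd. Final level: S=0, L=1, J=1, parity even.
ΔJ = 0, ±1 (not J=0↔0): J: 1 → 1, ΔJ = +0 — ✓.
Parity must change: odd → even — ✓.
ΔL = 0, ±1 (not L=0↔0): L: 0 → 1, ΔL = +1 — ✓.
ΔS = 0: S: 1 → 0 — ✗.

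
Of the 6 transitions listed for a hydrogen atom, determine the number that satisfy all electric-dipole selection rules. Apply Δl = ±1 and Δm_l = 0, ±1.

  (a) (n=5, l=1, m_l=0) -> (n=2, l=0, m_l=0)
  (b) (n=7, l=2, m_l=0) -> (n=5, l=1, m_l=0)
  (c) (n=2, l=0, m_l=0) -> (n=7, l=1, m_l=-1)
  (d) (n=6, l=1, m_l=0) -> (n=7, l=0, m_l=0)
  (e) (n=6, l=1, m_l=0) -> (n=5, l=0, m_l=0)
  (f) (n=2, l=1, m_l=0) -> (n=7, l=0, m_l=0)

(a) allowed
(b) allowed
(c) allowed
(d) allowed
(e) allowed
(f) allowed
Total allowed: 6 of 6.

6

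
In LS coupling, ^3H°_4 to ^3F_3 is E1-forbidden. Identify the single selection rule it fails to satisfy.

the ΔL = 0, ±1 rule

Reading off the term symbols: S 1→1, L 5→3, J 4→3, parity odd→even.
Parity must change: odd → even — ✓.
ΔJ = 0, ±1 (not J=0↔0): J: 4 → 3, ΔJ = -1 — ✓.
ΔS = 0: S: 1 → 1 — ✓.
ΔL = 0, ±1 (not L=0↔0): L: 5 → 3, ΔL = -2 — ✗.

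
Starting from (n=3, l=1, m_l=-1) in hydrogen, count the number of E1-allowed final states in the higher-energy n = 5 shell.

4

E1 requires Δl = ±1, so l_f ∈ {0, 2}; with 0 ≤ l_f ≤ n_f−1 = 4, the allowed l_f values are {0, 2}.
For l_f = 0: m_f ∈ {m_i−1, m_i, m_i+1} ∩ [−0, 0] = {0} → 1 state.
For l_f = 2: m_f ∈ {m_i−1, m_i, m_i+1} ∩ [−2, 2] = {-2, -1, 0} → 3 states.
Total: 4.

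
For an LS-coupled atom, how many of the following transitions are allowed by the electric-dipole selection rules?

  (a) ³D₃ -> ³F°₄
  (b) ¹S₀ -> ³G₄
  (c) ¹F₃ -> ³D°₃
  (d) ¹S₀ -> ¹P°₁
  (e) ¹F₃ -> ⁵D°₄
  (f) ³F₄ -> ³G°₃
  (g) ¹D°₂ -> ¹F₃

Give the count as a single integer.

(a) allowed
(b) forbidden (parity, ΔS, ΔL, ΔJ fail)
(c) forbidden (ΔS fails)
(d) allowed
(e) forbidden (ΔS fails)
(f) allowed
(g) allowed
Total allowed: 4 of 7.

4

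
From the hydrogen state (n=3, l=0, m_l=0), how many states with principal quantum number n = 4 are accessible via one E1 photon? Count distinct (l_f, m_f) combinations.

3

E1 requires Δl = ±1, so l_f ∈ {-1, 1}; with 0 ≤ l_f ≤ n_f−1 = 3, the allowed l_f values are {1}.
For l_f = 1: m_f ∈ {m_i−1, m_i, m_i+1} ∩ [−1, 1] = {-1, 0, 1} → 3 states.
Total: 3.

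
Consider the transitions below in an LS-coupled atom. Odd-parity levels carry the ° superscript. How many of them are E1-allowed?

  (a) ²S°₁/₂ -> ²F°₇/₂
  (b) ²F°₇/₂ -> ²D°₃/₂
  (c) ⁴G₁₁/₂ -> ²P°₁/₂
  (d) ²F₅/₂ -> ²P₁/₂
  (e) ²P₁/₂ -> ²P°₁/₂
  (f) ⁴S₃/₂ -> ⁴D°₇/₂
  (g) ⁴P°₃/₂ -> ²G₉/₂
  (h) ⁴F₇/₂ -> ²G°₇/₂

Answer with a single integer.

1

(a) forbidden (parity, ΔL, ΔJ fail)
(b) forbidden (parity, ΔJ fail)
(c) forbidden (ΔS, ΔL, ΔJ fail)
(d) forbidden (parity, ΔL, ΔJ fail)
(e) allowed
(f) forbidden (ΔL, ΔJ fail)
(g) forbidden (ΔS, ΔL, ΔJ fail)
(h) forbidden (ΔS fails)
Total allowed: 1 of 8.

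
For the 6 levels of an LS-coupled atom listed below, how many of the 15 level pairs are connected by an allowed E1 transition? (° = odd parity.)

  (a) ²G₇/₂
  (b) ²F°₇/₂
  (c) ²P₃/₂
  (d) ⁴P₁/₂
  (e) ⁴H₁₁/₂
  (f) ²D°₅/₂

2

(a)–(b): allowed.
(a)–(c): forbidden (parity, ΔL, ΔJ).
(a)–(d): forbidden (parity, ΔS, ΔL, ΔJ).
(a)–(e): forbidden (parity, ΔS, ΔJ).
(a)–(f): forbidden (ΔL).
(b)–(c): forbidden (ΔL, ΔJ).
(b)–(d): forbidden (ΔS, ΔL, ΔJ).
(b)–(e): forbidden (ΔS, ΔL, ΔJ).
(b)–(f): forbidden (parity).
(c)–(d): forbidden (parity, ΔS).
(c)–(e): forbidden (parity, ΔS, ΔL, ΔJ).
(c)–(f): allowed.
(d)–(e): forbidden (parity, ΔL, ΔJ).
(d)–(f): forbidden (ΔS, ΔJ).
(e)–(f): forbidden (ΔS, ΔL, ΔJ).
Allowed pairs: 2 of 15.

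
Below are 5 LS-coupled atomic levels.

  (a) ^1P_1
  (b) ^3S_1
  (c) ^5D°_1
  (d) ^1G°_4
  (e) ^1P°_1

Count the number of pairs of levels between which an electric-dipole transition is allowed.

1

(a)–(b): forbidden (parity, ΔS).
(a)–(c): forbidden (ΔS).
(a)–(d): forbidden (ΔL, ΔJ).
(a)–(e): allowed.
(b)–(c): forbidden (ΔS, ΔL).
(b)–(d): forbidden (ΔS, ΔL, ΔJ).
(b)–(e): forbidden (ΔS).
(c)–(d): forbidden (parity, ΔS, ΔL, ΔJ).
(c)–(e): forbidden (parity, ΔS).
(d)–(e): forbidden (parity, ΔL, ΔJ).
Allowed pairs: 1 of 10.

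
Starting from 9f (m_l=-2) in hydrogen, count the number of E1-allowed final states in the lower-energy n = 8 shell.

E1 requires Δl = ±1, so l_f ∈ {2, 4}; with 0 ≤ l_f ≤ n_f−1 = 7, the allowed l_f values are {2, 4}.
For l_f = 2: m_f ∈ {m_i−1, m_i, m_i+1} ∩ [−2, 2] = {-2, -1} → 2 states.
For l_f = 4: m_f ∈ {m_i−1, m_i, m_i+1} ∩ [−4, 4] = {-3, -2, -1} → 3 states.
Total: 5.

5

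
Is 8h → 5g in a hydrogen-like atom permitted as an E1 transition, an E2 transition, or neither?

Δl = 4 − 5 = -1; l_i + l_f = 9.
E1 (Δl = ±1): satisfied.
E2 (Δl = 0,±2, l_i+l_f ≥ 2): not satisfied.

E1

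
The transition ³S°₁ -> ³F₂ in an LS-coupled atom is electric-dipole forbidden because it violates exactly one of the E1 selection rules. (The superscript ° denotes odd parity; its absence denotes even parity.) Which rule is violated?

the ΔL = 0, ±1 rule

Parity must change: odd → even — ok.
ΔS = 0: S: 1 → 1 — ok.
ΔL = 0, ±1 (not L=0↔0): L: 0 → 3, ΔL = +3 — fails.
ΔJ = 0, ±1 (not J=0↔0): J: 1 → 2, ΔJ = +1 — ok.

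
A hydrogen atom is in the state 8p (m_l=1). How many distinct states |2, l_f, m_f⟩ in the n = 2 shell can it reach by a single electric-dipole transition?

1

E1 requires Δl = ±1, so l_f ∈ {0, 2}; with 0 ≤ l_f ≤ n_f−1 = 1, the allowed l_f values are {0}.
For l_f = 0: m_f ∈ {m_i−1, m_i, m_i+1} ∩ [−0, 0] = {0} → 1 state.
Total: 1.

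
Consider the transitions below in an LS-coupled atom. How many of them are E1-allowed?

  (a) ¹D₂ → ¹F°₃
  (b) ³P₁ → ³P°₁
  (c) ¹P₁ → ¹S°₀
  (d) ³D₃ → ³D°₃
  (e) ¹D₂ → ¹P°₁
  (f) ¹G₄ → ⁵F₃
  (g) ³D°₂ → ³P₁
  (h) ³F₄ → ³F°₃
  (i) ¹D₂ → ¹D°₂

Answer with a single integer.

8

(a) allowed
(b) allowed
(c) allowed
(d) allowed
(e) allowed
(f) forbidden (parity, ΔS fail)
(g) allowed
(h) allowed
(i) allowed
Total allowed: 8 of 9.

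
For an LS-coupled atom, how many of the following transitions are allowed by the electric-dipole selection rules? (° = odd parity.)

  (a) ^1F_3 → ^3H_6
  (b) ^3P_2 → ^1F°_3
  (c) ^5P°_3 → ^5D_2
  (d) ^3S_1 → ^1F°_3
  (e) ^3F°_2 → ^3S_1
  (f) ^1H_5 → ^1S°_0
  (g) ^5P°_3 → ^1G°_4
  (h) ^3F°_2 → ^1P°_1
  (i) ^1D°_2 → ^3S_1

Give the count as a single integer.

(a) forbidden (parity, ΔS, ΔL, ΔJ fail)
(b) forbidden (ΔS, ΔL fail)
(c) allowed
(d) forbidden (ΔS, ΔL, ΔJ fail)
(e) forbidden (ΔL fails)
(f) forbidden (ΔL, ΔJ fail)
(g) forbidden (parity, ΔS, ΔL fail)
(h) forbidden (parity, ΔS, ΔL fail)
(i) forbidden (ΔS, ΔL fail)
Total allowed: 1 of 9.

1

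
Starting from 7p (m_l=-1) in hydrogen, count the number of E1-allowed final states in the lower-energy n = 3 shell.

E1 requires Δl = ±1, so l_f ∈ {0, 2}; with 0 ≤ l_f ≤ n_f−1 = 2, the allowed l_f values are {0, 2}.
For l_f = 0: m_f ∈ {m_i−1, m_i, m_i+1} ∩ [−0, 0] = {0} → 1 state.
For l_f = 2: m_f ∈ {m_i−1, m_i, m_i+1} ∩ [−2, 2] = {-2, -1, 0} → 3 states.
Total: 4.

4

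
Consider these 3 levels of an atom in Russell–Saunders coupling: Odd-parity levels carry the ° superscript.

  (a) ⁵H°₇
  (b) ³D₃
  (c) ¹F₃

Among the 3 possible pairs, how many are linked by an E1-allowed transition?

(a)–(b): forbidden (ΔS, ΔL, ΔJ).
(a)–(c): forbidden (ΔS, ΔL, ΔJ).
(b)–(c): forbidden (parity, ΔS).
Allowed pairs: 0 of 3.

0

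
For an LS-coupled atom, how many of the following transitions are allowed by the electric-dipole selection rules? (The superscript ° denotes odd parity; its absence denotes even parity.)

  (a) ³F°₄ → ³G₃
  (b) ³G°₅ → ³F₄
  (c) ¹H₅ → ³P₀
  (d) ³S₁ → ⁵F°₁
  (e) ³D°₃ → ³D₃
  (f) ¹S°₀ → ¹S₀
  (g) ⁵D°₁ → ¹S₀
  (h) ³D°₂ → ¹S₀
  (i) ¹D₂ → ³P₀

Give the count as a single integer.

(a) allowed
(b) allowed
(c) forbidden (parity, ΔS, ΔL, ΔJ fail)
(d) forbidden (ΔS, ΔL fail)
(e) allowed
(f) forbidden (ΔL, ΔJ fail)
(g) forbidden (ΔS, ΔL fail)
(h) forbidden (ΔS, ΔL, ΔJ fail)
(i) forbidden (parity, ΔS, ΔJ fail)
Total allowed: 3 of 9.

3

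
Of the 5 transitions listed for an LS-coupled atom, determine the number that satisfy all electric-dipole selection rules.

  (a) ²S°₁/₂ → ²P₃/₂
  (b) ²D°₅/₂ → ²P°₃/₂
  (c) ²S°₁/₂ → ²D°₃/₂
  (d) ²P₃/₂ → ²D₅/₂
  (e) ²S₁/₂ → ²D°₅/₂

1

(a) allowed
(b) forbidden (parity fails)
(c) forbidden (parity, ΔL fail)
(d) forbidden (parity fails)
(e) forbidden (ΔL, ΔJ fail)
Total allowed: 1 of 5.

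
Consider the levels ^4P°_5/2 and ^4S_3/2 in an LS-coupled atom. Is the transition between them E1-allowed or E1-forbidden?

Reading off the term symbols: S 3/2→3/2, L 1→0, J 5/2→3/2, parity odd→even.
Parity must change: odd → even — satisfied.
ΔS = 0: S: 3/2 → 3/2 — satisfied.
ΔL = 0, ±1 (not L=0↔0): L: 1 → 0, ΔL = -1 — satisfied.
ΔJ = 0, ±1 (not J=0↔0): J: 5/2 → 3/2, ΔJ = -1 — satisfied.
All four E1 rules are satisfied.

allowed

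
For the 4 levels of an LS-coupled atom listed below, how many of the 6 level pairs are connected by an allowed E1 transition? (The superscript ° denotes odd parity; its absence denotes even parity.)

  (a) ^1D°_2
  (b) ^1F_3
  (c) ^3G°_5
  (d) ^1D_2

(a)–(b): allowed.
(a)–(c): forbidden (parity, ΔS, ΔL, ΔJ).
(a)–(d): allowed.
(b)–(c): forbidden (ΔS, ΔJ).
(b)–(d): forbidden (parity).
(c)–(d): forbidden (ΔS, ΔL, ΔJ).
Allowed pairs: 2 of 6.

2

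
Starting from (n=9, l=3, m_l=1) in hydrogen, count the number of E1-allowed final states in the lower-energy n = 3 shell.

E1 requires Δl = ±1, so l_f ∈ {2, 4}; with 0 ≤ l_f ≤ n_f−1 = 2, the allowed l_f values are {2}.
For l_f = 2: m_f ∈ {m_i−1, m_i, m_i+1} ∩ [−2, 2] = {0, 1, 2} → 3 states.
Total: 3.

3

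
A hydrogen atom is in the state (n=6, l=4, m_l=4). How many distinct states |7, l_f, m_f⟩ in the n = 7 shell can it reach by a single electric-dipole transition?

E1 requires Δl = ±1, so l_f ∈ {3, 5}; with 0 ≤ l_f ≤ n_f−1 = 6, the allowed l_f values are {3, 5}.
For l_f = 3: m_f ∈ {m_i−1, m_i, m_i+1} ∩ [−3, 3] = {3} → 1 state.
For l_f = 5: m_f ∈ {m_i−1, m_i, m_i+1} ∩ [−5, 5] = {3, 4, 5} → 3 states.
Total: 4.

4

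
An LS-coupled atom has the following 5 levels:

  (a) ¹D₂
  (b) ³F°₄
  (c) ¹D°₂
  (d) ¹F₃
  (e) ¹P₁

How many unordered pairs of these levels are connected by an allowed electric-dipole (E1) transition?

(a)–(b): forbidden (ΔS, ΔJ).
(a)–(c): allowed.
(a)–(d): forbidden (parity).
(a)–(e): forbidden (parity).
(b)–(c): forbidden (parity, ΔS, ΔJ).
(b)–(d): forbidden (ΔS).
(b)–(e): forbidden (ΔS, ΔL, ΔJ).
(c)–(d): allowed.
(c)–(e): allowed.
(d)–(e): forbidden (parity, ΔL, ΔJ).
Allowed pairs: 3 of 10.

3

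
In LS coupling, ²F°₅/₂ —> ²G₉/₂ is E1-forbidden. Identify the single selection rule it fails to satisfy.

the ΔJ = 0, ±1 rule

Initial level: S=1/2, L=3, J=5/2, parity odd. Final level: S=1/2, L=4, J=9/2, parity even.
Parity must change: odd → even — passes.
ΔS = 0: S: 1/2 → 1/2 — passes.
ΔL = 0, ±1 (not L=0↔0): L: 3 → 4, ΔL = +1 — passes.
ΔJ = 0, ±1 (not J=0↔0): J: 5/2 → 9/2, ΔJ = +2 — fails.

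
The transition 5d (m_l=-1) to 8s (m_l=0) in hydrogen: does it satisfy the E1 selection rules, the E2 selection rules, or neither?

Δl = 0 − 2 = -2; l_i + l_f = 2.
Δm_l = +1.
E1 (Δl = ±1, |Δm_l| ≤ 1): not satisfied.
E2 (Δl = 0,±2, l_i+l_f ≥ 2, |Δm_l| ≤ 2): satisfied.

E2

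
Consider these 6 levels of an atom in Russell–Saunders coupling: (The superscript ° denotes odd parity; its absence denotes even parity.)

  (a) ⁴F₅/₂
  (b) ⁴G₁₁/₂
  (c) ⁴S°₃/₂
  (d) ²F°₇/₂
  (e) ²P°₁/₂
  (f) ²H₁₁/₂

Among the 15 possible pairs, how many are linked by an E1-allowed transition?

(a)–(b): forbidden (parity, ΔJ).
(a)–(c): forbidden (ΔL).
(a)–(d): forbidden (ΔS).
(a)–(e): forbidden (ΔS, ΔL, ΔJ).
(a)–(f): forbidden (parity, ΔS, ΔL, ΔJ).
(b)–(c): forbidden (ΔL, ΔJ).
(b)–(d): forbidden (ΔS, ΔJ).
(b)–(e): forbidden (ΔS, ΔL, ΔJ).
(b)–(f): forbidden (parity, ΔS).
(c)–(d): forbidden (parity, ΔS, ΔL, ΔJ).
(c)–(e): forbidden (parity, ΔS).
(c)–(f): forbidden (ΔS, ΔL, ΔJ).
(d)–(e): forbidden (parity, ΔL, ΔJ).
(d)–(f): forbidden (ΔL, ΔJ).
(e)–(f): forbidden (ΔL, ΔJ).
Allowed pairs: 0 of 15.

0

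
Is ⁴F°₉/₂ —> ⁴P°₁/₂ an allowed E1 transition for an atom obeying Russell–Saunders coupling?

forbidden

Initial level: S=3/2, L=3, J=9/2, parity odd. Final level: S=3/2, L=1, J=1/2, parity odd.
Parity must change: odd → odd — ✗.
ΔS = 0: S: 3/2 → 3/2 — ✓.
ΔL = 0, ±1 (not L=0↔0): L: 3 → 1, ΔL = -2 — ✗.
ΔJ = 0, ±1 (not J=0↔0): J: 9/2 → 1/2, ΔJ = -4 — ✗.
Rule(s) violated: parity, ΔL, ΔJ.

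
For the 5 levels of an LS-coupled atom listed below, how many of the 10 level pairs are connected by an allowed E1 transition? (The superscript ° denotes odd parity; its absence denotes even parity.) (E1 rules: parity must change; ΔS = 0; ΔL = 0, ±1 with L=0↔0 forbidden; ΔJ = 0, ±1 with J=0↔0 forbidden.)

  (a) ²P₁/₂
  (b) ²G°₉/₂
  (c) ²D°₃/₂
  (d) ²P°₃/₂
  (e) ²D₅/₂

4

(a)–(b): forbidden (ΔL, ΔJ).
(a)–(c): allowed.
(a)–(d): allowed.
(a)–(e): forbidden (parity, ΔJ).
(b)–(c): forbidden (parity, ΔL, ΔJ).
(b)–(d): forbidden (parity, ΔL, ΔJ).
(b)–(e): forbidden (ΔL, ΔJ).
(c)–(d): forbidden (parity).
(c)–(e): allowed.
(d)–(e): allowed.
Allowed pairs: 4 of 10.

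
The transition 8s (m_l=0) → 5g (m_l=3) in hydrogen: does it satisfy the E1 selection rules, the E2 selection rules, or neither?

neither

Δl = 4 − 0 = +4; l_i + l_f = 4.
Δm_l = +3.
E1 (Δl = ±1, |Δm_l| ≤ 1): not satisfied.
E2 (Δl = 0,±2, l_i+l_f ≥ 2, |Δm_l| ≤ 2): not satisfied.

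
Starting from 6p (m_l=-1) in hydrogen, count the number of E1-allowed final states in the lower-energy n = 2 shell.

1

E1 requires Δl = ±1, so l_f ∈ {0, 2}; with 0 ≤ l_f ≤ n_f−1 = 1, the allowed l_f values are {0}.
For l_f = 0: m_f ∈ {m_i−1, m_i, m_i+1} ∩ [−0, 0] = {0} → 1 state.
Total: 1.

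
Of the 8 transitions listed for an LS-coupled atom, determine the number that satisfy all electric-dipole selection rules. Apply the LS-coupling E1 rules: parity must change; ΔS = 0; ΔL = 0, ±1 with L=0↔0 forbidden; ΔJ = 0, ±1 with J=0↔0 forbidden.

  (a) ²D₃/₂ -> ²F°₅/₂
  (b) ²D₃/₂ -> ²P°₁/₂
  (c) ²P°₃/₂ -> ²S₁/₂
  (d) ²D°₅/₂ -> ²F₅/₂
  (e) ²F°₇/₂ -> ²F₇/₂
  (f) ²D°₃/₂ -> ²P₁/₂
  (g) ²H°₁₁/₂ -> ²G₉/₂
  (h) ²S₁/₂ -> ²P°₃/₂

(a) allowed
(b) allowed
(c) allowed
(d) allowed
(e) allowed
(f) allowed
(g) allowed
(h) allowed
Total allowed: 8 of 8.

8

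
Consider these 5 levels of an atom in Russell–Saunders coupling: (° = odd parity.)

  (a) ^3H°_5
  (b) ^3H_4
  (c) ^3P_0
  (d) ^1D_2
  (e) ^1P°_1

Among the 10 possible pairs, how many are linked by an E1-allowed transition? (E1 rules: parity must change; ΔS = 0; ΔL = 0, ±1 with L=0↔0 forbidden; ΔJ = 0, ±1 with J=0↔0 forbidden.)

(a)–(b): allowed.
(a)–(c): forbidden (ΔL, ΔJ).
(a)–(d): forbidden (ΔS, ΔL, ΔJ).
(a)–(e): forbidden (parity, ΔS, ΔL, ΔJ).
(b)–(c): forbidden (parity, ΔL, ΔJ).
(b)–(d): forbidden (parity, ΔS, ΔL, ΔJ).
(b)–(e): forbidden (ΔS, ΔL, ΔJ).
(c)–(d): forbidden (parity, ΔS, ΔJ).
(c)–(e): forbidden (ΔS).
(d)–(e): allowed.
Allowed pairs: 2 of 10.

2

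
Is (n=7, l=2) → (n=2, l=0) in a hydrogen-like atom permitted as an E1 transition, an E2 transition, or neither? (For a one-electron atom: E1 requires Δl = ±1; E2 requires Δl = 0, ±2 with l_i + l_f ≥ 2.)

Δl = 0 − 2 = -2; l_i + l_f = 2.
E1 (Δl = ±1): not satisfied.
E2 (Δl = 0,±2, l_i+l_f ≥ 2): satisfied.

E2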